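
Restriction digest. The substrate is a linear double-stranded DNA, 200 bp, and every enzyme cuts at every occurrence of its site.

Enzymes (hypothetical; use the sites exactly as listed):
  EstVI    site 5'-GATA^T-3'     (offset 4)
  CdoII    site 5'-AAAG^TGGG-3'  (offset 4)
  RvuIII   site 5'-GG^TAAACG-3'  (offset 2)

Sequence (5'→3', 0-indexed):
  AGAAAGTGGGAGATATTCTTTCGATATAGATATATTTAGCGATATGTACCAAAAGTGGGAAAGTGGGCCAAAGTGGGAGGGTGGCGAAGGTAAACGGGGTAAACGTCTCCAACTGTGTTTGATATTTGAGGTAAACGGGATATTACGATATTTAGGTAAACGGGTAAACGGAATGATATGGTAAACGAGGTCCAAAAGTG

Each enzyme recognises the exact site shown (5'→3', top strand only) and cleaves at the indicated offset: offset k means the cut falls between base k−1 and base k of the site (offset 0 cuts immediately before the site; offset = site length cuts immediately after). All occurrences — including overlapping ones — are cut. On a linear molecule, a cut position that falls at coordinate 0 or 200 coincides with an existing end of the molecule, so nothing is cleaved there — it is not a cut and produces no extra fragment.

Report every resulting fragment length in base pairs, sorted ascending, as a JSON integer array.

[3,6,6,6,7,8,8,8,9,9,10,11,11,11,12,14,17,19,25]

Per-enzyme occurrences:
  EstVI (GATAT, off=4): starts [11, 22, 28, 40, 120, 138, 146, 174] → cuts [15, 26, 32, 44, 124, 142, 150, 178]
  CdoII (AAAGTGGG, off=4): starts [2, 51, 59, 69] → cuts [6, 55, 63, 73]
  RvuIII (GGTAAACG, off=2): starts [88, 97, 129, 154, 162, 179] → cuts [90, 99, 131, 156, 164, 181]

All cut coordinates (distinct, sorted): [6, 15, 26, 32, 44, 55, 63, 73, 90, 99, 124, 131, 142, 150, 156, 164, 178, 181]

Fragments:
  [0,6): 6 bp
  [6,15): 9 bp
  [15,26): 11 bp
  [26,32): 6 bp
  [32,44): 12 bp
  [44,55): 11 bp
  [55,63): 8 bp
  [63,73): 10 bp
  [73,90): 17 bp
  [90,99): 9 bp
  [99,124): 25 bp
  [124,131): 7 bp
  [131,142): 11 bp
  [142,150): 8 bp
  [150,156): 6 bp
  [156,164): 8 bp
  [164,178): 14 bp
  [178,181): 3 bp
  [181,200): 19 bp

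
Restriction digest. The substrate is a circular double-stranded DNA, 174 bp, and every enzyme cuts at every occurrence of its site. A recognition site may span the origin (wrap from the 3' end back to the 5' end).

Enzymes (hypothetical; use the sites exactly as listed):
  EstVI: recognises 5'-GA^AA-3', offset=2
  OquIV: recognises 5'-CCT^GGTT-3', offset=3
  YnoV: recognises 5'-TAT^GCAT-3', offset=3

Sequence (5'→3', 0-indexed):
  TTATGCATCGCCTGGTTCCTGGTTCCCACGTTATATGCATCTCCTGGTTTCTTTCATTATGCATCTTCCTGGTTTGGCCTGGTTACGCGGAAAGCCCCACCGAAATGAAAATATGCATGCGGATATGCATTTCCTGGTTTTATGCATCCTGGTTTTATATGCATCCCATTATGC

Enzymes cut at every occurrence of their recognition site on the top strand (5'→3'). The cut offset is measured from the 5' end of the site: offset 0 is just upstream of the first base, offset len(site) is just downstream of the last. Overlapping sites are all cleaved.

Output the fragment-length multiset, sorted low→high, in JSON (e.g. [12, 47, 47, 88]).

[5,6,7,7,8,9,9,9,10,10,10,11,12,12,15,16,18]

Per-enzyme occurrences:
  EstVI (GAAA, off=2): starts [89, 101, 106] → cuts [91, 103, 108]
  OquIV (CCTGGTT, off=3): starts [10, 17, 42, 67, 77, 132, 147] → cuts [13, 20, 45, 70, 80, 135, 150]
  YnoV (TATGCAT, off=3): starts [1, 33, 57, 111, 123, 140, 157] → cuts [4, 36, 60, 114, 126, 143, 160]

All cut coordinates (distinct, sorted): [4, 13, 20, 36, 45, 60, 70, 80, 91, 103, 108, 114, 126, 135, 143, 150, 160]

Fragments:
  4→13: 9 bp
  13→20: 7 bp
  20→36: 16 bp
  36→45: 9 bp
  45→60: 15 bp
  60→70: 10 bp
  70→80: 10 bp
  80→91: 11 bp
  91→103: 12 bp
  103→108: 5 bp
  108→114: 6 bp
  114→126: 12 bp
  126→135: 9 bp
  135→143: 8 bp
  143→150: 7 bp
  150→160: 10 bp
  160→4 (wrap): 174-160+4 = 18 bp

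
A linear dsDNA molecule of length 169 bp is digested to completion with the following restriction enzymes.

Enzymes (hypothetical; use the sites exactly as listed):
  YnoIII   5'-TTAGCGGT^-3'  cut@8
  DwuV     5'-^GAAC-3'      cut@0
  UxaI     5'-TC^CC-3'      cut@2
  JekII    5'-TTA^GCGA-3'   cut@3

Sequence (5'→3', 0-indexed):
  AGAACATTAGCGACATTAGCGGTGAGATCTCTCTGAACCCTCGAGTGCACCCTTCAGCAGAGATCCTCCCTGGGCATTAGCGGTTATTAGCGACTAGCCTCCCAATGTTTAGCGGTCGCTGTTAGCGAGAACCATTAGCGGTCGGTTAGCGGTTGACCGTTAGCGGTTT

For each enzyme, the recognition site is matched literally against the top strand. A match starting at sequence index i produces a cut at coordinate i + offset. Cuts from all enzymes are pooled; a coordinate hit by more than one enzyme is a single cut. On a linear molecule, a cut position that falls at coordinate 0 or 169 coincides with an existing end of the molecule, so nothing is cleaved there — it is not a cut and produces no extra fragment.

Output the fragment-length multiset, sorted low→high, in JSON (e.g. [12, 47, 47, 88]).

Per-enzyme occurrences:
  YnoIII TTAGCGGT/8: at [15, 76, 108, 134, 145, 159] ⇒ [23, 84, 116, 142, 153, 167]
  DwuV GAAC/0: at [1, 34, 128] ⇒ [1, 34, 128]
  UxaI TCCC/2: at [66, 99] ⇒ [68, 101]
  JekII TTAGCGA/3: at [6, 86, 121] ⇒ [9, 89, 124]

All cut coordinates (distinct, sorted): [1, 9, 23, 34, 68, 84, 89, 101, 116, 124, 128, 142, 153, 167]

Fragment lengths:
  [0,1): 1 bp
  [1,9): 8 bp
  [9,23): 14 bp
  [23,34): 11 bp
  [34,68): 34 bp
  [68,84): 16 bp
  [84,89): 5 bp
  [89,101): 12 bp
  [101,116): 15 bp
  [116,124): 8 bp
  [124,128): 4 bp
  [128,142): 14 bp
  [142,153): 11 bp
  [153,167): 14 bp
  [167,169): 2 bp

[1,2,4,5,8,8,11,11,12,14,14,14,15,16,34]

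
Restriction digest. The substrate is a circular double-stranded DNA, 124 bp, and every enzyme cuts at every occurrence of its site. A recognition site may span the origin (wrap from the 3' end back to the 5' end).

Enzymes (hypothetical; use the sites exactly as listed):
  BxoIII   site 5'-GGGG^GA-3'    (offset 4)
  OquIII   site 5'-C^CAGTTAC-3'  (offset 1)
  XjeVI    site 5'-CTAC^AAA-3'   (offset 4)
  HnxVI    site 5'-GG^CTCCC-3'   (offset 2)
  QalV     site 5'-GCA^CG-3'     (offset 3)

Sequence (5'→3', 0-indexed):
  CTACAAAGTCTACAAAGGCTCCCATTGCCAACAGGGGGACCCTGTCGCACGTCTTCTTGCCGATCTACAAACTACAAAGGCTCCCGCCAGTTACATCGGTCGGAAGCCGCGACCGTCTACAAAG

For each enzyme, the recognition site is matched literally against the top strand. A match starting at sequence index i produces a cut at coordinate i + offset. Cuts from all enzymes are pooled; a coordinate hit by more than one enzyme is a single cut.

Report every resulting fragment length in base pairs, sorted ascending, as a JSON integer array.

Site scan:
  BxoIII GGGGGA/4: at [33] ⇒ [37]
  OquIII CCAGTTAC/1: at [86] ⇒ [87]
  XjeVI CTACAAA/4: at [0, 9, 64, 71, 116] ⇒ [4, 13, 68, 75, 120]
  HnxVI GGCTCCC/2: at [16, 78] ⇒ [18, 80]
  QalV GCACG/3: at [46] ⇒ [49]

All cut coordinates (distinct, sorted): [4, 13, 18, 37, 49, 68, 75, 80, 87, 120]

Fragment lengths:
  4→13: 9 bp
  13→18: 5 bp
  18→37: 19 bp
  37→49: 12 bp
  49→68: 19 bp
  68→75: 7 bp
  75→80: 5 bp
  80→87: 7 bp
  87→120: 33 bp
  120→4 (wrap): 124-120+4 = 8 bp

[5,5,7,7,8,9,12,19,19,33]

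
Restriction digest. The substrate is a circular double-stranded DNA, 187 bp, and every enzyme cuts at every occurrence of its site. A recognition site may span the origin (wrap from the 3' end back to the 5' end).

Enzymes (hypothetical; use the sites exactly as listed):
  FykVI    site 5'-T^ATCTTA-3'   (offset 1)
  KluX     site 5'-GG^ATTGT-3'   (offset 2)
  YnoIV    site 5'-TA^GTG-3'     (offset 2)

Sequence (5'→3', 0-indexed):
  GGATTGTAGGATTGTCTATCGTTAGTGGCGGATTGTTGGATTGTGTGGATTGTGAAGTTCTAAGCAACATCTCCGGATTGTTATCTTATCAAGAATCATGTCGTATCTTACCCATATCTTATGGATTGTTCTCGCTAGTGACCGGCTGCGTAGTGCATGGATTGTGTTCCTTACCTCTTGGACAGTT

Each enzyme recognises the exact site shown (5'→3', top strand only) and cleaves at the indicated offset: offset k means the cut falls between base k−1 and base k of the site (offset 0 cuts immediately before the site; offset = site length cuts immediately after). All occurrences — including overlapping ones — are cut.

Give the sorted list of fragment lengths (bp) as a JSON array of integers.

Scan for sites:
  FykVI TATCTTA/1: at [81, 103, 114] ⇒ [82, 104, 115]
  KluX GGATTGT/2: at [0, 8, 29, 37, 46, 74, 122, 158] ⇒ [2, 10, 31, 39, 48, 76, 124, 160]
  YnoIV TAGTG/2: at [22, 135, 150] ⇒ [24, 137, 152]

All cut coordinates (distinct, sorted): [2, 10, 24, 31, 39, 48, 76, 82, 104, 115, 124, 137, 152, 160]

Fragment lengths:
  2→10: 8 bp
  10→24: 14 bp
  24→31: 7 bp
  31→39: 8 bp
  39→48: 9 bp
  48→76: 28 bp
  76→82: 6 bp
  82→104: 22 bp
  104→115: 11 bp
  115→124: 9 bp
  124→137: 13 bp
  137→152: 15 bp
  152→160: 8 bp
  160→2 (wrap): 187-160+2 = 29 bp

[6,7,8,8,8,9,9,11,13,14,15,22,28,29]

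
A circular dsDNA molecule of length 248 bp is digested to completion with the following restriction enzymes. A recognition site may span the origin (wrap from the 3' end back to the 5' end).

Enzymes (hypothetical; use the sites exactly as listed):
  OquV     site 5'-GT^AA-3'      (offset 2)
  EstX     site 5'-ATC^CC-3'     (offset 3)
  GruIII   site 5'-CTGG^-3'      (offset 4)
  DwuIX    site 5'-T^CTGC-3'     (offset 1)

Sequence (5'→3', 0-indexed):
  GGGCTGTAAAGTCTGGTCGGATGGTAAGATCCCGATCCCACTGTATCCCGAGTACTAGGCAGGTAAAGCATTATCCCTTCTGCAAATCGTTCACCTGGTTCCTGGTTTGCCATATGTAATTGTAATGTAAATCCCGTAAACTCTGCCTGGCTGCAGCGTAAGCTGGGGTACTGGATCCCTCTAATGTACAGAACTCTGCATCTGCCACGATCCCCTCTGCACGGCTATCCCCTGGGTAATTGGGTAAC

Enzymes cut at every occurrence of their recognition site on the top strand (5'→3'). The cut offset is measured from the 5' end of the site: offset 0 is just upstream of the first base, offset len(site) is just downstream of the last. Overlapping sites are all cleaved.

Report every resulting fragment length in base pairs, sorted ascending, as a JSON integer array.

Site scan:
  OquV (GTAA, off=2): starts [5, 23, 62, 115, 121, 126, 135, 157, 235, 243] → cuts [7, 25, 64, 117, 123, 128, 137, 159, 237, 245]
  EstX (ATCCC, off=3): starts [28, 34, 44, 72, 130, 174, 209, 226] → cuts [31, 37, 47, 75, 133, 177, 212, 229]
  GruIII (CTGG, off=4): starts [12, 94, 101, 146, 162, 170, 231] → cuts [16, 98, 105, 150, 166, 174, 235]
  DwuIX (TCTGC, off=1): starts [78, 141, 194, 200, 215] → cuts [79, 142, 195, 201, 216]

Pooled cuts: [7, 16, 25, 31, 37, 47, 64, 75, 79, 98, 105, 117, 123, 128, 133, 137, 142, 150, 159, 166, 174, 177, 195, 201, 212, 216, 229, 235, 237, 245]

Fragments:
  7→16: 9 bp
  16→25: 9 bp
  25→31: 6 bp
  31→37: 6 bp
  37→47: 10 bp
  47→64: 17 bp
  64→75: 11 bp
  75→79: 4 bp
  79→98: 19 bp
  98→105: 7 bp
  105→117: 12 bp
  117→123: 6 bp
  123→128: 5 bp
  128→133: 5 bp
  133→137: 4 bp
  137→142: 5 bp
  142→150: 8 bp
  150→159: 9 bp
  159→166: 7 bp
  166→174: 8 bp
  174→177: 3 bp
  177→195: 18 bp
  195→201: 6 bp
  201→212: 11 bp
  212→216: 4 bp
  216→229: 13 bp
  229→235: 6 bp
  235→237: 2 bp
  237→245: 8 bp
  245→7 (wrap): 248-245+7 = 10 bp

[2,3,4,4,4,5,5,5,6,6,6,6,6,7,7,8,8,8,9,9,9,10,10,11,11,12,13,17,18,19]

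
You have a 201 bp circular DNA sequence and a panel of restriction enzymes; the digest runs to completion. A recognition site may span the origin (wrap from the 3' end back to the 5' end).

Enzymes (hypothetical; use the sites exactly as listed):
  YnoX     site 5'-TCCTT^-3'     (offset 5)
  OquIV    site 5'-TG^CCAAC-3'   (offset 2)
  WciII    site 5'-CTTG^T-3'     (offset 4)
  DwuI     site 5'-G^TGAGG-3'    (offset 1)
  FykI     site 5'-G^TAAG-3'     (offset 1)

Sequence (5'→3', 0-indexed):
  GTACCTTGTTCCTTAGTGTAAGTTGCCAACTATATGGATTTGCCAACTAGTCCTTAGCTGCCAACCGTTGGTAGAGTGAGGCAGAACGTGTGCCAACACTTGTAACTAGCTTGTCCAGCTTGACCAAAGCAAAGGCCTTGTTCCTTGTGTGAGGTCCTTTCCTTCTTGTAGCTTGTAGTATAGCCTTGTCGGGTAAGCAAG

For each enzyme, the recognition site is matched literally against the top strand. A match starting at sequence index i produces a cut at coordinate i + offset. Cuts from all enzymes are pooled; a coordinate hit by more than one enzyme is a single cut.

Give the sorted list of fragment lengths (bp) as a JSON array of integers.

[1,2,4,4,5,5,5,6,6,7,7,10,10,11,13,13,16,16,16,17,27]

Scan for sites:
  YnoX (TCCTT, off=5): starts [9, 50, 141, 154, 159] → cuts [14, 55, 146, 159, 164]
  OquIV (TGCCAAC, off=2): starts [23, 40, 58, 90] → cuts [25, 42, 60, 92]
  WciII (CTTGT, off=4): starts [4, 98, 109, 136, 143, 164, 171, 184] → cuts [8, 102, 113, 140, 147, 168, 175, 188]
  DwuI (GTGAGG, off=1): starts [75, 148] → cuts [76, 149]
  FykI (GTAAG, off=1): starts [17, 192] → cuts [18, 193]

Pooled cuts: [8, 14, 18, 25, 42, 55, 60, 76, 92, 102, 113, 140, 146, 147, 149, 159, 164, 168, 175, 188, 193]

Fragments:
  8→14: 6 bp
  14→18: 4 bp
  18→25: 7 bp
  25→42: 17 bp
  42→55: 13 bp
  55→60: 5 bp
  60→76: 16 bp
  76→92: 16 bp
  92→102: 10 bp
  102→113: 11 bp
  113→140: 27 bp
  140→146: 6 bp
  146→147: 1 bp
  147→149: 2 bp
  149→159: 10 bp
  159→164: 5 bp
  164→168: 4 bp
  168→175: 7 bp
  175→188: 13 bp
  188→193: 5 bp
  193→8 (wrap): 201-193+8 = 16 bp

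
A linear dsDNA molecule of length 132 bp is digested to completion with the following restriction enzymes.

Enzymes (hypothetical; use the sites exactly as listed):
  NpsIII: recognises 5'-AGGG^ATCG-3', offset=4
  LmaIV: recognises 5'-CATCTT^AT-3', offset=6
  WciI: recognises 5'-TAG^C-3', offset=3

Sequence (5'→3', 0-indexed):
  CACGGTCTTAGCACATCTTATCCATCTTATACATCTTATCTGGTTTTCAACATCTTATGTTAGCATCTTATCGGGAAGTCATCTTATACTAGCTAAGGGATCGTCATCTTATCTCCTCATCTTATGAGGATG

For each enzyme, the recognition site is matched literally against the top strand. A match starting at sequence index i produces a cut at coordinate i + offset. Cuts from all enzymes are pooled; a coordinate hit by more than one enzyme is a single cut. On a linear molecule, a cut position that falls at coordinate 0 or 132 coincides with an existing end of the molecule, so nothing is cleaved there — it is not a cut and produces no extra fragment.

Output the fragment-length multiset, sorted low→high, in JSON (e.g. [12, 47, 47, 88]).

Per-enzyme occurrences:
  NpsIII (AGGGATCG, off=4): starts [95] → cuts [99]
  LmaIV (CATCTTAT, off=6): starts [13, 22, 31, 50, 63, 79, 104, 117] → cuts [19, 28, 37, 56, 69, 85, 110, 123]
  WciI (TAGC, off=3): starts [8, 60, 89] → cuts [11, 63, 92]

All cut coordinates (distinct, sorted): [11, 19, 28, 37, 56, 63, 69, 85, 92, 99, 110, 123]

Fragments:
  [0,11): 11 bp
  [11,19): 8 bp
  [19,28): 9 bp
  [28,37): 9 bp
  [37,56): 19 bp
  [56,63): 7 bp
  [63,69): 6 bp
  [69,85): 16 bp
  [85,92): 7 bp
  [92,99): 7 bp
  [99,110): 11 bp
  [110,123): 13 bp
  [123,132): 9 bp

[6,7,7,7,8,9,9,9,11,11,13,16,19]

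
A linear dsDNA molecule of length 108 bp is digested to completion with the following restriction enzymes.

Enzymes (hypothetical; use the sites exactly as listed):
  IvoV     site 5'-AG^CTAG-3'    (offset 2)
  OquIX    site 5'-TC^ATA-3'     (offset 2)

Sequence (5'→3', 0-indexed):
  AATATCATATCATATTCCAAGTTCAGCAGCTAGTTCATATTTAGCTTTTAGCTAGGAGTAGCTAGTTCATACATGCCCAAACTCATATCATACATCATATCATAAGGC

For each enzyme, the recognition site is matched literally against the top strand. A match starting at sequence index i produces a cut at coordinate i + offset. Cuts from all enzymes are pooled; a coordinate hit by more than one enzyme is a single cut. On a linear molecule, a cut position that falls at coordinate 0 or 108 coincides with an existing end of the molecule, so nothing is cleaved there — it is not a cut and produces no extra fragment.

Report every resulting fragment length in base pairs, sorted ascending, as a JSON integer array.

Scan for sites:
  IvoV AGCTAG/2: at [27, 49, 59] ⇒ [29, 51, 61]
  OquIX TCATA/2: at [4, 9, 34, 66, 82, 87, 94, 99] ⇒ [6, 11, 36, 68, 84, 89, 96, 101]

All cut coordinates (distinct, sorted): [6, 11, 29, 36, 51, 61, 68, 84, 89, 96, 101]

Fragments:
  [0,6): 6 bp
  [6,11): 5 bp
  [11,29): 18 bp
  [29,36): 7 bp
  [36,51): 15 bp
  [51,61): 10 bp
  [61,68): 7 bp
  [68,84): 16 bp
  [84,89): 5 bp
  [89,96): 7 bp
  [96,101): 5 bp
  [101,108): 7 bp

[5,5,5,6,7,7,7,7,10,15,16,18]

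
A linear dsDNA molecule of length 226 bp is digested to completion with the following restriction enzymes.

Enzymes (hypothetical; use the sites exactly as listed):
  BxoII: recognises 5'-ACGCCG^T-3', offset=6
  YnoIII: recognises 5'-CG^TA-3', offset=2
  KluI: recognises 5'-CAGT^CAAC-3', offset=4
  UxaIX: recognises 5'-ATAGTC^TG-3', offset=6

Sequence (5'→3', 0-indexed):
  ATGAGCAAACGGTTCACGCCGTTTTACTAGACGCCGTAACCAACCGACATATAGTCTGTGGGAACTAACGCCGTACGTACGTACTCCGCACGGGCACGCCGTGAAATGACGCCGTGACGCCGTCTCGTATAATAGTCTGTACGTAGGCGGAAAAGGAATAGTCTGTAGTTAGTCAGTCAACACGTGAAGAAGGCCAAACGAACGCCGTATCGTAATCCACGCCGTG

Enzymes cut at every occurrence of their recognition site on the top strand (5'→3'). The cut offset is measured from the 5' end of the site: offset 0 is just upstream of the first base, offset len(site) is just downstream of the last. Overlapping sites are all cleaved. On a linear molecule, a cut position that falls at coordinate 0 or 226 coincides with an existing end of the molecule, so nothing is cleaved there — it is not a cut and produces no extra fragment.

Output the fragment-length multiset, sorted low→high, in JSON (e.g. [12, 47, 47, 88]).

Per-enzyme occurrences:
  BxoII ACGCCGT/6: at [15, 30, 67, 95, 108, 116, 201, 218] ⇒ [21, 36, 73, 101, 114, 122, 207, 224]
  YnoIII CGTA/2: at [34, 71, 75, 79, 125, 141, 205, 210] ⇒ [36, 73, 77, 81, 127, 143, 207, 212]
  KluI CAGTCAAC/4: at [173] ⇒ [177]
  UxaIX ATAGTCTG/6: at [50, 131, 157] ⇒ [56, 137, 163]

All cut coordinates (distinct, sorted): [21, 36, 56, 73, 77, 81, 101, 114, 122, 127, 137, 143, 163, 177, 207, 212, 224]

Fragments:
  [0,21): 21 bp
  [21,36): 15 bp
  [36,56): 20 bp
  [56,73): 17 bp
  [73,77): 4 bp
  [77,81): 4 bp
  [81,101): 20 bp
  [101,114): 13 bp
  [114,122): 8 bp
  [122,127): 5 bp
  [127,137): 10 bp
  [137,143): 6 bp
  [143,163): 20 bp
  [163,177): 14 bp
  [177,207): 30 bp
  [207,212): 5 bp
  [212,224): 12 bp
  [224,226): 2 bp

[2,4,4,5,5,6,8,10,12,13,14,15,17,20,20,20,21,30]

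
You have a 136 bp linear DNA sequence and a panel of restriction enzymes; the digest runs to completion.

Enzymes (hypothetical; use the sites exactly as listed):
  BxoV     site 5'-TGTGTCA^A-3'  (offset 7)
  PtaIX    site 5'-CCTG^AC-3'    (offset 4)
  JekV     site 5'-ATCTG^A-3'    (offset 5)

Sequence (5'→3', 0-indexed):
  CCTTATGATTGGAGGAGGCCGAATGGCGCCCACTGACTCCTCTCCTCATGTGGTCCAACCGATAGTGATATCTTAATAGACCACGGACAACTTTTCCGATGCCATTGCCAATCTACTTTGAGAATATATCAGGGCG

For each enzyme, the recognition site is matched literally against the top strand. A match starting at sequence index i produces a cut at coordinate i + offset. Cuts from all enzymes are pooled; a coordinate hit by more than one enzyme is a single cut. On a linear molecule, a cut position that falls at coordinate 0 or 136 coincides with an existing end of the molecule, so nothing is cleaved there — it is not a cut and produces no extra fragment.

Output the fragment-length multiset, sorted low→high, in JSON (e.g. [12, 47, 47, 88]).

[136]

Per-enzyme occurrences:
  BxoV (TGTGTCAA, off=7): no sites
  PtaIX (CCTGAC, off=4): no sites
  JekV (ATCTGA, off=5): no sites

Pooled cuts: ∅

Fragments:
  no cuts → one linear fragment of 136 bp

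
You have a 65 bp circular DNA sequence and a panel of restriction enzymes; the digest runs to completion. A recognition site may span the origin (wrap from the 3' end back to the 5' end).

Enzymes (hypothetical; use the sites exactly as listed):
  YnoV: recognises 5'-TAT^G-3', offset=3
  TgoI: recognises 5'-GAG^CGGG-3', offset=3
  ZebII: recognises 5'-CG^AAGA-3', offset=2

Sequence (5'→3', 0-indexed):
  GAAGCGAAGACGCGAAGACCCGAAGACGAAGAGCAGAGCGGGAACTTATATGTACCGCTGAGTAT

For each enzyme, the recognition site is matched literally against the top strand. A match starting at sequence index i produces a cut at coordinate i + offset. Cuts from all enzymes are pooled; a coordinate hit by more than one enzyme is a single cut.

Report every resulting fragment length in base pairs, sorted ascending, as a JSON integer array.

[6,6,8,8,10,13,14]

Scan for sites:
  YnoV (TATG, off=3): starts [48, 62] → cuts [0, 51]
  TgoI (GAGCGGG, off=3): starts [35] → cuts [38]
  ZebII (CGAAGA, off=2): starts [4, 12, 20, 26] → cuts [6, 14, 22, 28]

Pooled cuts: [0, 6, 14, 22, 28, 38, 51]

Fragment lengths:
  0→6: 6 bp
  6→14: 8 bp
  14→22: 8 bp
  22→28: 6 bp
  28→38: 10 bp
  38→51: 13 bp
  51→0 (wrap): 65-51+0 = 14 bp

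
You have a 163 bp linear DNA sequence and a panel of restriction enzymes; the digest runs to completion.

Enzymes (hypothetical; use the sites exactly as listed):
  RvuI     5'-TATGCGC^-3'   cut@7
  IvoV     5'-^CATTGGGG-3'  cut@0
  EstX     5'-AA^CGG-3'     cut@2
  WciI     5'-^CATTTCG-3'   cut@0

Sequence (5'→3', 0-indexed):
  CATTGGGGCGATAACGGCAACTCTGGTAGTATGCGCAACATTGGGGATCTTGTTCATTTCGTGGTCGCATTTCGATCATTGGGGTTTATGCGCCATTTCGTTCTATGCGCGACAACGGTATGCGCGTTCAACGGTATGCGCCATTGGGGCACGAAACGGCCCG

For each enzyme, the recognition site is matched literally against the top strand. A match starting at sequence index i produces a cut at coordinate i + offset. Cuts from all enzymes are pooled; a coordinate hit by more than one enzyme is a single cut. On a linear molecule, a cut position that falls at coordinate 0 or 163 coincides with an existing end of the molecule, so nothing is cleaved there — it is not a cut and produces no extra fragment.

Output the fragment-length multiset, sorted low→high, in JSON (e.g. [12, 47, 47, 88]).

Scan for sites:
  RvuI (TATGCGC, off=7): starts [29, 86, 103, 118, 134] → cuts [36, 93, 110, 125, 141]
  IvoV (CATTGGGG, off=0): starts [0, 38, 76, 141] → cuts [38, 76, 141] (position 0 is a terminus of the linear molecule — no cut)
  EstX (AACGG, off=2): starts [12, 113, 129, 154] → cuts [14, 115, 131, 156]
  WciI (CATTTCG, off=0): starts [54, 67, 93] → cuts [54, 67, 93]

All cut coordinates (distinct, sorted): [14, 36, 38, 54, 67, 76, 93, 110, 115, 125, 131, 141, 156]

Fragments:
  [0,14): 14 bp
  [14,36): 22 bp
  [36,38): 2 bp
  [38,54): 16 bp
  [54,67): 13 bp
  [67,76): 9 bp
  [76,93): 17 bp
  [93,110): 17 bp
  [110,115): 5 bp
  [115,125): 10 bp
  [125,131): 6 bp
  [131,141): 10 bp
  [141,156): 15 bp
  [156,163): 7 bp

[2,5,6,7,9,10,10,13,14,15,16,17,17,22]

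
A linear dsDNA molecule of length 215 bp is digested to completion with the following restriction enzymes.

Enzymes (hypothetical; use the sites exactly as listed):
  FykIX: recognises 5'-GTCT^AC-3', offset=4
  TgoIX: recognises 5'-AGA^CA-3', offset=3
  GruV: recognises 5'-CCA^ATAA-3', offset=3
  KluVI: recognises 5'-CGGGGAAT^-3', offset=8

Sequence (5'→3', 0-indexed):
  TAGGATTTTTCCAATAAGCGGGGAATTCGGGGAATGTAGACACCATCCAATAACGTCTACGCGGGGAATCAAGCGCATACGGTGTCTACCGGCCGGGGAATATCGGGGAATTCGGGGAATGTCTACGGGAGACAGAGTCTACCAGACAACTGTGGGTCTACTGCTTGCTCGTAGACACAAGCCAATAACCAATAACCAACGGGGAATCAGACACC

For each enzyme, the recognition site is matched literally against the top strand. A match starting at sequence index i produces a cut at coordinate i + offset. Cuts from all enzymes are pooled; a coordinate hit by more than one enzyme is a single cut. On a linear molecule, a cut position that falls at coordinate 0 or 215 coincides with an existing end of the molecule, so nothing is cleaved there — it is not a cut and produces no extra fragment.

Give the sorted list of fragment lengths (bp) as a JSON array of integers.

Scan for sites:
  FykIX GTCTAC/4: at [54, 83, 120, 136, 155] ⇒ [58, 87, 124, 140, 159]
  TgoIX AGACA/3: at [37, 129, 143, 172, 208] ⇒ [40, 132, 146, 175, 211]
  GruV CCAATAA/3: at [10, 46, 181, 188] ⇒ [13, 49, 184, 191]
  KluVI CGGGGAAT/8: at [18, 27, 61, 93, 103, 112, 199] ⇒ [26, 35, 69, 101, 111, 120, 207]

Pooled cuts: [13, 26, 35, 40, 49, 58, 69, 87, 101, 111, 120, 124, 132, 140, 146, 159, 175, 184, 191, 207, 211]

Fragments:
  [0,13): 13 bp
  [13,26): 13 bp
  [26,35): 9 bp
  [35,40): 5 bp
  [40,49): 9 bp
  [49,58): 9 bp
  [58,69): 11 bp
  [69,87): 18 bp
  [87,101): 14 bp
  [101,111): 10 bp
  [111,120): 9 bp
  [120,124): 4 bp
  [124,132): 8 bp
  [132,140): 8 bp
  [140,146): 6 bp
  [146,159): 13 bp
  [159,175): 16 bp
  [175,184): 9 bp
  [184,191): 7 bp
  [191,207): 16 bp
  [207,211): 4 bp
  [211,215): 4 bp

[4,4,4,5,6,7,8,8,9,9,9,9,9,10,11,13,13,13,14,16,16,18]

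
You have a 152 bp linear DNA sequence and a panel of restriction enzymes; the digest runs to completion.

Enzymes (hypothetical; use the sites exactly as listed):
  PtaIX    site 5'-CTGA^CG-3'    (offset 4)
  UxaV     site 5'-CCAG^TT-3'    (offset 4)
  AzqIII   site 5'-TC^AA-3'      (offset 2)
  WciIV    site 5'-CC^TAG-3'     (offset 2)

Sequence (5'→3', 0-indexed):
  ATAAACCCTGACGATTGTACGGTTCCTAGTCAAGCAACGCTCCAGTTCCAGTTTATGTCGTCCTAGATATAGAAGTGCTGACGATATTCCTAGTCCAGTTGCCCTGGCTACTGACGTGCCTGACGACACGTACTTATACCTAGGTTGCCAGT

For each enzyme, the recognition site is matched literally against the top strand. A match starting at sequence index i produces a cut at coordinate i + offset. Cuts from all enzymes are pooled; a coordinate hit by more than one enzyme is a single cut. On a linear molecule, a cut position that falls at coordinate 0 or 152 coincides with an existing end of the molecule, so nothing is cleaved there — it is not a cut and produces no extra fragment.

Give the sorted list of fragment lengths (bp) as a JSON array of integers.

[5,6,8,9,9,11,12,12,14,15,16,17,18]

Scan for sites:
  PtaIX CTGACG/4: at [7, 77, 110, 119] ⇒ [11, 81, 114, 123]
  UxaV CCAGTT/4: at [41, 47, 94] ⇒ [45, 51, 98]
  AzqIII TCAA/2: at [29] ⇒ [31]
  WciIV CCTAG/2: at [24, 61, 88, 138] ⇒ [26, 63, 90, 140]

All cut coordinates (distinct, sorted): [11, 26, 31, 45, 51, 63, 81, 90, 98, 114, 123, 140]

Fragment lengths:
  [0,11): 11 bp
  [11,26): 15 bp
  [26,31): 5 bp
  [31,45): 14 bp
  [45,51): 6 bp
  [51,63): 12 bp
  [63,81): 18 bp
  [81,90): 9 bp
  [90,98): 8 bp
  [98,114): 16 bp
  [114,123): 9 bp
  [123,140): 17 bp
  [140,152): 12 bp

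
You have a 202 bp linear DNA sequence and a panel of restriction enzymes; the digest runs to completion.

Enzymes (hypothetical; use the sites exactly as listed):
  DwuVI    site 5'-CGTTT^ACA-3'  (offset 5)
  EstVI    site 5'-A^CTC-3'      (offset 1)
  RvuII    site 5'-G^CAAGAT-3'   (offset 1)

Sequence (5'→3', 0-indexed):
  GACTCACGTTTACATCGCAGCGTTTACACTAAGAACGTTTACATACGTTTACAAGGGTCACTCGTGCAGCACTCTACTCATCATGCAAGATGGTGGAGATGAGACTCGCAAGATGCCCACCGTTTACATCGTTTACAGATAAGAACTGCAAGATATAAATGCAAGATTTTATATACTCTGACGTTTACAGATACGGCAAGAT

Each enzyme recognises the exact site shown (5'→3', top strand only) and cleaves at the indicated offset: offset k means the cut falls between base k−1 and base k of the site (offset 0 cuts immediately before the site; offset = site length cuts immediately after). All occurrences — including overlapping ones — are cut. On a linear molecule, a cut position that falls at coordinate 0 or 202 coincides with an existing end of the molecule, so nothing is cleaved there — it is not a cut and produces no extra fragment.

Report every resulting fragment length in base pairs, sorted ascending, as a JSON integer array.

[2,4,5,6,9,9,9,10,10,10,11,11,13,14,14,14,15,17,19]

Scan for sites:
  DwuVI CGTTTACA/5: at [6, 20, 35, 45, 120, 129, 181] ⇒ [11, 25, 40, 50, 125, 134, 186]
  EstVI ACTC/1: at [1, 59, 70, 75, 103, 174] ⇒ [2, 60, 71, 76, 104, 175]
  RvuII GCAAGAT/1: at [84, 107, 147, 160, 195] ⇒ [85, 108, 148, 161, 196]

Pooled cuts: [2, 11, 25, 40, 50, 60, 71, 76, 85, 104, 108, 125, 134, 148, 161, 175, 186, 196]

Fragments:
  [0,2): 2 bp
  [2,11): 9 bp
  [11,25): 14 bp
  [25,40): 15 bp
  [40,50): 10 bp
  [50,60): 10 bp
  [60,71): 11 bp
  [71,76): 5 bp
  [76,85): 9 bp
  [85,104): 19 bp
  [104,108): 4 bp
  [108,125): 17 bp
  [125,134): 9 bp
  [134,148): 14 bp
  [148,161): 13 bp
  [161,175): 14 bp
  [175,186): 11 bp
  [186,196): 10 bp
  [196,202): 6 bp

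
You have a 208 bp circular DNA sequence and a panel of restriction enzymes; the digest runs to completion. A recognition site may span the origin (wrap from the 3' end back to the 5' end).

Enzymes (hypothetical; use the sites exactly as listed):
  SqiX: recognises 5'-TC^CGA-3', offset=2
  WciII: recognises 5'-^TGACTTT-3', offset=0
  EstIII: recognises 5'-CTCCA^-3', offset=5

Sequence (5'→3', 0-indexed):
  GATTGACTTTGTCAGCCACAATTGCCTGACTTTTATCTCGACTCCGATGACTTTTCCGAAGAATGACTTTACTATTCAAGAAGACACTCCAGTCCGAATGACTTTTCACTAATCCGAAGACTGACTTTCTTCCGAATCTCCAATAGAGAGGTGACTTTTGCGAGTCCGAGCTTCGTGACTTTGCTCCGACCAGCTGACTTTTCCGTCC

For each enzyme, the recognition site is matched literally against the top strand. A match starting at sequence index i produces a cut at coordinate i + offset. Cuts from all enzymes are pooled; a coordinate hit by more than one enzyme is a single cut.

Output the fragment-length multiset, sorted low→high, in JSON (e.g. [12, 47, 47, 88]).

Site scan:
  SqiX TCCGA/2: at [42, 54, 92, 112, 130, 164, 184, 205] ⇒ [44, 56, 94, 114, 132, 166, 186, 207]
  WciII TGACTTT/0: at [3, 26, 47, 63, 98, 121, 151, 175, 194] ⇒ [3, 26, 47, 63, 98, 121, 151, 175, 194]
  EstIII CTCCA/5: at [86, 137] ⇒ [91, 142]

Pooled cuts: [3, 26, 44, 47, 56, 63, 91, 94, 98, 114, 121, 132, 142, 151, 166, 175, 186, 194, 207]

Fragments:
  3→26: 23 bp
  26→44: 18 bp
  44→47: 3 bp
  47→56: 9 bp
  56→63: 7 bp
  63→91: 28 bp
  91→94: 3 bp
  94→98: 4 bp
  98→114: 16 bp
  114→121: 7 bp
  121→132: 11 bp
  132→142: 10 bp
  142→151: 9 bp
  151→166: 15 bp
  166→175: 9 bp
  175→186: 11 bp
  186→194: 8 bp
  194→207: 13 bp
  207→3 (wrap): 208-207+3 = 4 bp

[3,3,4,4,7,7,8,9,9,9,10,11,11,13,15,16,18,23,28]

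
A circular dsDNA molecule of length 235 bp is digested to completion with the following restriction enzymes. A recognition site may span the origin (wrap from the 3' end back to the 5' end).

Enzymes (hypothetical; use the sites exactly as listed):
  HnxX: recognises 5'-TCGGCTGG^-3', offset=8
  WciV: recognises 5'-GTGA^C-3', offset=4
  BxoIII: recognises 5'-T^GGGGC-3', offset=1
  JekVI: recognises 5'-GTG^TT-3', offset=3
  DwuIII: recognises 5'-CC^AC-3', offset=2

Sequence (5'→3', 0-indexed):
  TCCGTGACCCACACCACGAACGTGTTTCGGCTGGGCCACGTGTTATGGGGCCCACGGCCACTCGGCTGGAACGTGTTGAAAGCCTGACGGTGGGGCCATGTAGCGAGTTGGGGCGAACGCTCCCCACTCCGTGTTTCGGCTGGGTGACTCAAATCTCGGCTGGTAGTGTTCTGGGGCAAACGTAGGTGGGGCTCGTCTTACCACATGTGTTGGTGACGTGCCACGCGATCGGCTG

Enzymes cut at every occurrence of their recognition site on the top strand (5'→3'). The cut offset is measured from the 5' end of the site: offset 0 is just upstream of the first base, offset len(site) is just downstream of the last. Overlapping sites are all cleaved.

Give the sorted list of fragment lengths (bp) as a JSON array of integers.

[3,3,4,4,4,5,5,5,6,6,6,7,7,7,8,9,10,10,10,15,15,16,16,16,18,20]

Scan for sites:
  HnxX (TCGGCTGG, off=8): starts [26, 61, 135, 155] → cuts [34, 69, 143, 163]
  WciV (GTGAC, off=4): starts [3, 143, 212] → cuts [7, 147, 216]
  BxoIII (TGGGGC, off=1): starts [45, 90, 108, 171, 186] → cuts [46, 91, 109, 172, 187]
  JekVI (GTGTT, off=3): starts [21, 39, 72, 130, 165, 206] → cuts [24, 42, 75, 133, 168, 209]
  DwuIII (CCAC, off=2): starts [8, 13, 35, 51, 57, 123, 200, 220] → cuts [10, 15, 37, 53, 59, 125, 202, 222]

All cut coordinates (distinct, sorted): [7, 10, 15, 24, 34, 37, 42, 46, 53, 59, 69, 75, 91, 109, 125, 133, 143, 147, 163, 168, 172, 187, 202, 209, 216, 222]

Fragment lengths:
  7→10: 3 bp
  10→15: 5 bp
  15→24: 9 bp
  24→34: 10 bp
  34→37: 3 bp
  37→42: 5 bp
  42→46: 4 bp
  46→53: 7 bp
  53→59: 6 bp
  59→69: 10 bp
  69→75: 6 bp
  75→91: 16 bp
  91→109: 18 bp
  109→125: 16 bp
  125→133: 8 bp
  133→143: 10 bp
  143→147: 4 bp
  147→163: 16 bp
  163→168: 5 bp
  168→172: 4 bp
  172→187: 15 bp
  187→202: 15 bp
  202→209: 7 bp
  209→216: 7 bp
  216→222: 6 bp
  222→7 (wrap): 235-222+7 = 20 bp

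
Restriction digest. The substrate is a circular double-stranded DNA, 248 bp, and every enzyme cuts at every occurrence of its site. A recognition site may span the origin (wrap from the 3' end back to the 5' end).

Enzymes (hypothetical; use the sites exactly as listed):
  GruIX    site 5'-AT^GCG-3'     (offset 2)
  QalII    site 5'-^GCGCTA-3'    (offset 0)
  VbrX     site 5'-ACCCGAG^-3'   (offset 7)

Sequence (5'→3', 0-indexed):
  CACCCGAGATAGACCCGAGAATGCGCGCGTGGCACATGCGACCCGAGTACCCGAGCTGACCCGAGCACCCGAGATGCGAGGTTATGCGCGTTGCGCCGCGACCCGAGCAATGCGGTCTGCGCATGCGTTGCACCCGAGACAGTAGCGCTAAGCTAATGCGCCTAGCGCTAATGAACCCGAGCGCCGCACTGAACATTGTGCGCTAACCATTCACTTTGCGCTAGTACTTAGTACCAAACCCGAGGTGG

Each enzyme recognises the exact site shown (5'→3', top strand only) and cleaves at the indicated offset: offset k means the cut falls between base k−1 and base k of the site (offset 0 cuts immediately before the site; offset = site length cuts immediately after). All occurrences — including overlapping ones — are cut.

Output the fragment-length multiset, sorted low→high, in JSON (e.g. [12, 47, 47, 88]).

[2,3,4,6,7,8,8,10,10,10,11,12,13,13,14,15,17,18,18,22,27]

Site scan:
  GruIX ATGCG/2: at [20, 35, 73, 83, 109, 122, 155] ⇒ [22, 37, 75, 85, 111, 124, 157]
  QalII GCGCTA/0: at [144, 164, 199, 217] ⇒ [144, 164, 199, 217]
  VbrX ACCCGAG/7: at [1, 12, 40, 48, 58, 66, 100, 131, 174, 237] ⇒ [8, 19, 47, 55, 65, 73, 107, 138, 181, 244]

All cut coordinates (distinct, sorted): [8, 19, 22, 37, 47, 55, 65, 73, 75, 85, 107, 111, 124, 138, 144, 157, 164, 181, 199, 217, 244]

Fragment lengths:
  8→19: 11 bp
  19→22: 3 bp
  22→37: 15 bp
  37→47: 10 bp
  47→55: 8 bp
  55→65: 10 bp
  65→73: 8 bp
  73→75: 2 bp
  75→85: 10 bp
  85→107: 22 bp
  107→111: 4 bp
  111→124: 13 bp
  124→138: 14 bp
  138→144: 6 bp
  144→157: 13 bp
  157→164: 7 bp
  164→181: 17 bp
  181→199: 18 bp
  199→217: 18 bp
  217→244: 27 bp
  244→8 (wrap): 248-244+8 = 12 bp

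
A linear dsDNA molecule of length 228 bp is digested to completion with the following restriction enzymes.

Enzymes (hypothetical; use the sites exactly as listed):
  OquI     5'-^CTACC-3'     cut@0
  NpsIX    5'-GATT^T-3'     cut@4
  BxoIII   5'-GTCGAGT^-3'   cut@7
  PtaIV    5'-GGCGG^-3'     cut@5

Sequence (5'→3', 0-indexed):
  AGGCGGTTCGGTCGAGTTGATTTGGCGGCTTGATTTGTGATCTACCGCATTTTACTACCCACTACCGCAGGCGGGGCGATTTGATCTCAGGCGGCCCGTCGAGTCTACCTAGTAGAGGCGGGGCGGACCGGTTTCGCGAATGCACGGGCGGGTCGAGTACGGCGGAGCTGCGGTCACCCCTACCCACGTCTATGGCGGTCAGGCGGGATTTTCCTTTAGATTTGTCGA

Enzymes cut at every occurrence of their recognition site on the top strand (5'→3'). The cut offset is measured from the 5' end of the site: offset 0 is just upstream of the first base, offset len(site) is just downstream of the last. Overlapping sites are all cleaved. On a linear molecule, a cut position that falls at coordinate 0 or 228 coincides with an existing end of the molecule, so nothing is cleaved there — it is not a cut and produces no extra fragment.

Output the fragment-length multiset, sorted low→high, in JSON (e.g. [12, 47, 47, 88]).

[4,5,5,6,6,6,6,7,7,7,7,7,8,10,11,12,13,13,13,14,17,19,25]

Scan for sites:
  OquI (CTACC, off=0): starts [41, 54, 61, 104, 179] → cuts [41, 54, 61, 104, 179]
  NpsIX (GATTT, off=4): starts [18, 31, 77, 206, 218] → cuts [22, 35, 81, 210, 222]
  BxoIII (GTCGAGT, off=7): starts [10, 97, 151] → cuts [17, 104, 158]
  PtaIV (GGCGG, off=5): starts [1, 23, 69, 89, 116, 121, 146, 160, 193, 201] → cuts [6, 28, 74, 94, 121, 126, 151, 165, 198, 206]

Pooled cuts: [6, 17, 22, 28, 35, 41, 54, 61, 74, 81, 94, 104, 121, 126, 151, 158, 165, 179, 198, 206, 210, 222]

Fragment lengths:
  [0,6): 6 bp
  [6,17): 11 bp
  [17,22): 5 bp
  [22,28): 6 bp
  [28,35): 7 bp
  [35,41): 6 bp
  [41,54): 13 bp
  [54,61): 7 bp
  [61,74): 13 bp
  [74,81): 7 bp
  [81,94): 13 bp
  [94,104): 10 bp
  [104,121): 17 bp
  [121,126): 5 bp
  [126,151): 25 bp
  [151,158): 7 bp
  [158,165): 7 bp
  [165,179): 14 bp
  [179,198): 19 bp
  [198,206): 8 bp
  [206,210): 4 bp
  [210,222): 12 bp
  [222,228): 6 bp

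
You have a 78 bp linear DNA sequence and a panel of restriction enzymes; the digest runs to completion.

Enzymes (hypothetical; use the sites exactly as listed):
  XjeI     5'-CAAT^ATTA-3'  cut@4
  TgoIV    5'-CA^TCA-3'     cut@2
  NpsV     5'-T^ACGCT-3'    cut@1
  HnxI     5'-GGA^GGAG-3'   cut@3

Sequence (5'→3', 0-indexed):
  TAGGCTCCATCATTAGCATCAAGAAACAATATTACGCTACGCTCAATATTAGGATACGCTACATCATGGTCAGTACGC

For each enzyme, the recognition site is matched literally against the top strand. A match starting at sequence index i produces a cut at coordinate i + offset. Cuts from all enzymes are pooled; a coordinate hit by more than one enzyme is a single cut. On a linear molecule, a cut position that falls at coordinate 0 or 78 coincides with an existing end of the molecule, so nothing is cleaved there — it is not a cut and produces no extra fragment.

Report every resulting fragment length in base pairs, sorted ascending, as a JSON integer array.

Scan for sites:
  XjeI (CAATATTA, off=4): starts [26, 43] → cuts [30, 47]
  TgoIV (CATCA, off=2): starts [7, 16, 61] → cuts [9, 18, 63]
  NpsV (TACGCT, off=1): starts [32, 37, 54] → cuts [33, 38, 55]
  HnxI (GGAGGAG, off=3): no sites

Pooled cuts: [9, 18, 30, 33, 38, 47, 55, 63]

Fragments:
  [0,9): 9 bp
  [9,18): 9 bp
  [18,30): 12 bp
  [30,33): 3 bp
  [33,38): 5 bp
  [38,47): 9 bp
  [47,55): 8 bp
  [55,63): 8 bp
  [63,78): 15 bp

[3,5,8,8,9,9,9,12,15]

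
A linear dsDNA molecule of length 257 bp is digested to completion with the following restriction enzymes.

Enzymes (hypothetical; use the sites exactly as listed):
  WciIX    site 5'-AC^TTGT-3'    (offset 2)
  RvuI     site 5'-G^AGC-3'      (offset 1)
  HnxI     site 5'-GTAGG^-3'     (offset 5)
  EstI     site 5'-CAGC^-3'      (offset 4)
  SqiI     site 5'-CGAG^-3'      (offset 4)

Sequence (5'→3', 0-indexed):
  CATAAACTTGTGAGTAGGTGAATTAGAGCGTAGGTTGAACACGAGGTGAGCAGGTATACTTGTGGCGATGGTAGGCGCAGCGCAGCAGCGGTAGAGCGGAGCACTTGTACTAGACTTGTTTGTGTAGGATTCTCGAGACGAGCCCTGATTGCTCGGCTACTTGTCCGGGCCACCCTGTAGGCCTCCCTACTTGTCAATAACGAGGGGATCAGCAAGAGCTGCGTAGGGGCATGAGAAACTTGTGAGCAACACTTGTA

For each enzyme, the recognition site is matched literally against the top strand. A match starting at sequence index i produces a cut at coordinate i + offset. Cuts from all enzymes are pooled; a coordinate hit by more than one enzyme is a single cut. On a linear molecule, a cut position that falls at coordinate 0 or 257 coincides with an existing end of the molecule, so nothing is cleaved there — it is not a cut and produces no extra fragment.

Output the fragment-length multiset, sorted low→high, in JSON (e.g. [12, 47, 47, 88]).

[2,3,3,3,3,5,5,5,5,5,5,6,7,8,8,8,9,9,9,11,11,11,11,11,12,13,14,16,18,21]

Scan for sites:
  WciIX (ACTTGT, off=2): starts [5, 57, 102, 113, 158, 188, 237, 250] → cuts [7, 59, 104, 115, 160, 190, 239, 252]
  RvuI (GAGC, off=1): starts [25, 47, 93, 98, 139, 215, 243] → cuts [26, 48, 94, 99, 140, 216, 244]
  HnxI (GTAGG, off=5): starts [13, 29, 70, 123, 176, 222] → cuts [18, 34, 75, 128, 181, 227]
  EstI (CAGC, off=4): starts [77, 82, 85, 209] → cuts [81, 86, 89, 213]
  SqiI (CGAG, off=4): starts [41, 133, 138, 200] → cuts [45, 137, 142, 204]

Pooled cuts: [7, 18, 26, 34, 45, 48, 59, 75, 81, 86, 89, 94, 99, 104, 115, 128, 137, 140, 142, 160, 181, 190, 204, 213, 216, 227, 239, 244, 252]

Fragments:
  [0,7): 7 bp
  [7,18): 11 bp
  [18,26): 8 bp
  [26,34): 8 bp
  [34,45): 11 bp
  [45,48): 3 bp
  [48,59): 11 bp
  [59,75): 16 bp
  [75,81): 6 bp
  [81,86): 5 bp
  [86,89): 3 bp
  [89,94): 5 bp
  [94,99): 5 bp
  [99,104): 5 bp
  [104,115): 11 bp
  [115,128): 13 bp
  [128,137): 9 bp
  [137,140): 3 bp
  [140,142): 2 bp
  [142,160): 18 bp
  [160,181): 21 bp
  [181,190): 9 bp
  [190,204): 14 bp
  [204,213): 9 bp
  [213,216): 3 bp
  [216,227): 11 bp
  [227,239): 12 bp
  [239,244): 5 bp
  [244,252): 8 bp
  [252,257): 5 bp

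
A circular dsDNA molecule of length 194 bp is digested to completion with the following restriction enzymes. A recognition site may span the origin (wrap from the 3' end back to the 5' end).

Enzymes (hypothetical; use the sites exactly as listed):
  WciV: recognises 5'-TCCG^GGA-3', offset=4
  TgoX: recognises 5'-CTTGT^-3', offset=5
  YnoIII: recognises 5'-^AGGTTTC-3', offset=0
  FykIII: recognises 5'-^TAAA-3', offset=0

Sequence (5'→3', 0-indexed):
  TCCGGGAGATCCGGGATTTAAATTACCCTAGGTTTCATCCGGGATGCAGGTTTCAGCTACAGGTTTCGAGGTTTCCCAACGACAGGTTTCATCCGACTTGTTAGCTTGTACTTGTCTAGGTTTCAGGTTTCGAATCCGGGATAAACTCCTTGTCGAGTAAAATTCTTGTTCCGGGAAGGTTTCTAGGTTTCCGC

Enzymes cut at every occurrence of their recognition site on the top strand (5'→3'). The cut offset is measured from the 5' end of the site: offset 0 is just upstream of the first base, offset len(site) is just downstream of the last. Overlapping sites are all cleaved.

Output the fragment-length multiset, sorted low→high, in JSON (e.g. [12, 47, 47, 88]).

Site scan:
  WciV TCCGGGA/4: at [0, 9, 37, 134, 169] ⇒ [4, 13, 41, 138, 173]
  TgoX CTTGT/5: at [96, 104, 110, 148, 164] ⇒ [101, 109, 115, 153, 169]
  YnoIII AGGTTTC/0: at [29, 47, 60, 68, 83, 117, 124, 176, 184] ⇒ [29, 47, 60, 68, 83, 117, 124, 176, 184]
  FykIII TAAA/0: at [18, 141, 157] ⇒ [18, 141, 157]

Pooled cuts: [4, 13, 18, 29, 41, 47, 60, 68, 83, 101, 109, 115, 117, 124, 138, 141, 153, 157, 169, 173, 176, 184]

Fragments:
  4→13: 9 bp
  13→18: 5 bp
  18→29: 11 bp
  29→41: 12 bp
  41→47: 6 bp
  47→60: 13 bp
  60→68: 8 bp
  68→83: 15 bp
  83→101: 18 bp
  101→109: 8 bp
  109→115: 6 bp
  115→117: 2 bp
  117→124: 7 bp
  124→138: 14 bp
  138→141: 3 bp
  141→153: 12 bp
  153→157: 4 bp
  157→169: 12 bp
  169→173: 4 bp
  173→176: 3 bp
  176→184: 8 bp
  184→4 (wrap): 194-184+4 = 14 bp

[2,3,3,4,4,5,6,6,7,8,8,8,9,11,12,12,12,13,14,14,15,18]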